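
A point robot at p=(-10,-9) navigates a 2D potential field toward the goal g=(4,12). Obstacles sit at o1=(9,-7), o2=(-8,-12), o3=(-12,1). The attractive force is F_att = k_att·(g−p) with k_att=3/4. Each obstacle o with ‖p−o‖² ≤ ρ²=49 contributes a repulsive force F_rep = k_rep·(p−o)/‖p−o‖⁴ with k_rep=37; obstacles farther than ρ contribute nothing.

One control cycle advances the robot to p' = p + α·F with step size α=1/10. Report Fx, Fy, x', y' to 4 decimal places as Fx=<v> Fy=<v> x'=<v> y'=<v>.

F_att = 3/4·(g−p) = 3/4·(14,21) = (10.5000,15.7500)
o1: d²=365 > ρ²=49 → inactive
o2: d²=13 ≤ ρ²=49; F_rep = 37·(-2,3)/13² = (-0.4379,0.6568)
o3: d²=104 > ρ²=49 → inactive
F = F_att + ΣF_rep = (10.0621,16.4068)
p' = p + 1/10·F = (-8.9938,-7.3593)

Fx=10.0621 Fy=16.4068 x'=-8.9938 y'=-7.3593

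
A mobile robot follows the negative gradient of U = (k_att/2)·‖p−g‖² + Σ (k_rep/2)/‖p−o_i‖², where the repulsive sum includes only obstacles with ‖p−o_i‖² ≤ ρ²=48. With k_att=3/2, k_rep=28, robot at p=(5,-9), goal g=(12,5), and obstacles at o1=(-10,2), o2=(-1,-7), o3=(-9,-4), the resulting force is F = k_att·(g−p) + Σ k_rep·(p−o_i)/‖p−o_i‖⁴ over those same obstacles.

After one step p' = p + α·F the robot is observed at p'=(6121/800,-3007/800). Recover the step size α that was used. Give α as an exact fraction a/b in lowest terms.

α = 1/4

F_att = 3/2·(g−p) = 3/2·(7,14) = (10.5000,21.0000)
o1: d²=346 > ρ²=48 → inactive
o2: d²=40 ≤ ρ²=48; F_rep = 28·(6,-2)/40² = (0.1050,-0.0350)
o3: d²=221 > ρ²=48 → inactive
F = F_att + ΣF_rep = (10.6050,20.9650)
Δp = p'−p = (2.6513,5.2412); α = Δx/Fx = (2121/800) / (2121/200) = 1/4
check: Δy/Fy = (4193/800) / (4193/200) = 1/4 ✓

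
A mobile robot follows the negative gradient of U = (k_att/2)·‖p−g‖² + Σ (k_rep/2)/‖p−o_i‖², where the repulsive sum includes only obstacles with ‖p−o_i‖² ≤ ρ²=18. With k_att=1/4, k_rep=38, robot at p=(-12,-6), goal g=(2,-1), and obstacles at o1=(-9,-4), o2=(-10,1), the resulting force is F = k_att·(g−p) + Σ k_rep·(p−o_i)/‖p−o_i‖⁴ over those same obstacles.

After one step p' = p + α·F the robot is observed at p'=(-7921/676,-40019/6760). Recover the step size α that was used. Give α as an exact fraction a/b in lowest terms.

F_att = 1/4·(g−p) = 1/4·(14,5) = (3.5000,1.2500)
o1: d²=13 ≤ ρ²=18; F_rep = 38·(-3,-2)/13² = (-0.6746,-0.4497)
o2: d²=53 > ρ²=18 → inactive
F = F_att + ΣF_rep = (2.8254,0.8003)
Δp = p'−p = (0.2825,0.0800); α = Δx/Fx = (191/676) / (955/338) = 1/10
check: Δy/Fy = (541/6760) / (541/676) = 1/10 ✓

α = 1/10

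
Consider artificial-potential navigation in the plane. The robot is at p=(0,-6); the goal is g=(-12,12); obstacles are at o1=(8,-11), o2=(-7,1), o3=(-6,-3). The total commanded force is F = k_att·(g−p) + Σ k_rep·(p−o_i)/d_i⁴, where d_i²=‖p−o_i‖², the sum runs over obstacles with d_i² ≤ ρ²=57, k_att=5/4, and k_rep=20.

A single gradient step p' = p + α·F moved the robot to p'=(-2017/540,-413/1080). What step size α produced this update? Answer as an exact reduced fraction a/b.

F_att = 5/4·(g−p) = 5/4·(-12,18) = (-15.0000,22.5000)
o1: d²=89 > ρ²=57 → inactive
o2: d²=98 > ρ²=57 → inactive
o3: d²=45 ≤ ρ²=57; F_rep = 20·(6,-3)/45² = (0.0593,-0.0296)
F = F_att + ΣF_rep = (-14.9407,22.4704)
Δp = p'−p = (-3.7352,5.6176); α = Δx/Fx = (-2017/540) / (-2017/135) = 1/4
check: Δy/Fy = (6067/1080) / (6067/270) = 1/4 ✓

α = 1/4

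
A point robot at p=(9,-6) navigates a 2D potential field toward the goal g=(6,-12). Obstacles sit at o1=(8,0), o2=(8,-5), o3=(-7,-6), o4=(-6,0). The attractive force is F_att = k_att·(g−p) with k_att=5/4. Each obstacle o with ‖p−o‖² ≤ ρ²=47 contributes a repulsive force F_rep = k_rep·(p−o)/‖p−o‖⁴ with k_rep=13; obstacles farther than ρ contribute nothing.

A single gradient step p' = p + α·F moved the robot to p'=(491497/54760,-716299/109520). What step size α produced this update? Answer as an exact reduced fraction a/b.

α = 1/20

F_att = 5/4·(g−p) = 5/4·(-3,-6) = (-3.7500,-7.5000)
o1: d²=37 ≤ ρ²=47; F_rep = 13·(1,-6)/37² = (0.0095,-0.0570)
o2: d²=2 ≤ ρ²=47; F_rep = 13·(1,-1)/2² = (3.2500,-3.2500)
o3: d²=256 > ρ²=47 → inactive
o4: d²=261 > ρ²=47 → inactive
F = F_att + ΣF_rep = (-0.4905,-10.8070)
Δp = p'−p = (-0.0245,-0.5403); α = Δx/Fx = (-1343/54760) / (-1343/2738) = 1/20
check: Δy/Fy = (-59179/109520) / (-59179/5476) = 1/20 ✓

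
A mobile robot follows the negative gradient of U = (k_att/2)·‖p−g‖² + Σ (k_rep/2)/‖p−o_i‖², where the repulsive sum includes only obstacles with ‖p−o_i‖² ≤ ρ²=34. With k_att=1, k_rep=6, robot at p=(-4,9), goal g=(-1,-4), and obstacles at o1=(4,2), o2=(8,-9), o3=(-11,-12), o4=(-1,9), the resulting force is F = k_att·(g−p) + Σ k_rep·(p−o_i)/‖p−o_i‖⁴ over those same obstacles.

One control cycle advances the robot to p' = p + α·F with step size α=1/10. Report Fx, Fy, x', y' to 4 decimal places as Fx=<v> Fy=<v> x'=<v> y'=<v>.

F_att = 1·(g−p) = 1·(3,-13) = (3.0000,-13.0000)
o1: d²=113 > ρ²=34 → inactive
o2: d²=468 > ρ²=34 → inactive
o3: d²=490 > ρ²=34 → inactive
o4: d²=9 ≤ ρ²=34; F_rep = 6·(-3,0)/9² = (-0.2222,0.0000)
F = F_att + ΣF_rep = (2.7778,-13.0000)
p' = p + 1/10·F = (-3.7222,7.7000)

Fx=2.7778 Fy=-13.0000 x'=-3.7222 y'=7.7000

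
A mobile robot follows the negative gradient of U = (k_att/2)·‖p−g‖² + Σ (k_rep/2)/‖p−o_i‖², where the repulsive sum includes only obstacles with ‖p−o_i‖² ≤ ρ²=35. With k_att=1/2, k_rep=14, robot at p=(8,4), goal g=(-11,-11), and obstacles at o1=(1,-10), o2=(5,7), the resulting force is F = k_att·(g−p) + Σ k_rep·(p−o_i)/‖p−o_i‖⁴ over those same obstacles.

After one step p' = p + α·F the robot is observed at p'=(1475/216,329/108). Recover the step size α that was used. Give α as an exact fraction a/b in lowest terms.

F_att = 1/2·(g−p) = 1/2·(-19,-15) = (-9.5000,-7.5000)
o1: d²=245 > ρ²=35 → inactive
o2: d²=18 ≤ ρ²=35; F_rep = 14·(3,-3)/18² = (0.1296,-0.1296)
F = F_att + ΣF_rep = (-9.3704,-7.6296)
Δp = p'−p = (-1.1713,-0.9537); α = Δx/Fx = (-253/216) / (-253/27) = 1/8
check: Δy/Fy = (-103/108) / (-206/27) = 1/8 ✓

α = 1/8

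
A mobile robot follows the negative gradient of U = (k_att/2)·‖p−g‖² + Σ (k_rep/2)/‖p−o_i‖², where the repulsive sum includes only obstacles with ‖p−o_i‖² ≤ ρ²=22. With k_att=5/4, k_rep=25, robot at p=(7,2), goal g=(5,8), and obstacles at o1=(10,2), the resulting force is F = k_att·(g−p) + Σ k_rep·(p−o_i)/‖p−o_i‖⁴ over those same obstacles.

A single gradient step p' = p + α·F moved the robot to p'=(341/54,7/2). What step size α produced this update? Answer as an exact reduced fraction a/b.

F_att = 5/4·(g−p) = 5/4·(-2,6) = (-2.5000,7.5000)
o1: d²=9 ≤ ρ²=22; F_rep = 25·(-3,0)/9² = (-0.9259,0.0000)
F = F_att + ΣF_rep = (-3.4259,7.5000)
Δp = p'−p = (-0.6852,1.5000); α = Δx/Fx = (-37/54) / (-185/54) = 1/5
check: Δy/Fy = (3/2) / (15/2) = 1/5 ✓

α = 1/5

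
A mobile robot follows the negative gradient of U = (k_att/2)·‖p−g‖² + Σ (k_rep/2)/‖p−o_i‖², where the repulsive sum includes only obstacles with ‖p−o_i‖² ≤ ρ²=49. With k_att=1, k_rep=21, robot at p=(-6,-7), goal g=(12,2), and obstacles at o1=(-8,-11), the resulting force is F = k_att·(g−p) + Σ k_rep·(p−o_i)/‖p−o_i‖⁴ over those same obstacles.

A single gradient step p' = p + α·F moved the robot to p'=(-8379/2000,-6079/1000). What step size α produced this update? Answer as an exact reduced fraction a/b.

F_att = 1·(g−p) = 1·(18,9) = (18.0000,9.0000)
o1: d²=20 ≤ ρ²=49; F_rep = 21·(2,4)/20² = (0.1050,0.2100)
F = F_att + ΣF_rep = (18.1050,9.2100)
Δp = p'−p = (1.8105,0.9210); α = Δx/Fx = (3621/2000) / (3621/200) = 1/10
check: Δy/Fy = (921/1000) / (921/100) = 1/10 ✓

α = 1/10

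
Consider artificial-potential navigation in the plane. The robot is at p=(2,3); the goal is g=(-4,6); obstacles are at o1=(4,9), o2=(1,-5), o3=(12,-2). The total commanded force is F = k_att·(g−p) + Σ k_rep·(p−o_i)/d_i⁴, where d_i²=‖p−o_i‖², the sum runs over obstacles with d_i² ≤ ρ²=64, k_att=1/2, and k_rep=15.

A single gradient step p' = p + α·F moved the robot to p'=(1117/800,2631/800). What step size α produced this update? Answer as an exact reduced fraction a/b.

α = 1/5

F_att = 1/2·(g−p) = 1/2·(-6,3) = (-3.0000,1.5000)
o1: d²=40 ≤ ρ²=64; F_rep = 15·(-2,-6)/40² = (-0.0187,-0.0563)
o2: d²=65 > ρ²=64 → inactive
o3: d²=125 > ρ²=64 → inactive
F = F_att + ΣF_rep = (-3.0187,1.4438)
Δp = p'−p = (-0.6038,0.2888); α = Δx/Fx = (-483/800) / (-483/160) = 1/5
check: Δy/Fy = (231/800) / (231/160) = 1/5 ✓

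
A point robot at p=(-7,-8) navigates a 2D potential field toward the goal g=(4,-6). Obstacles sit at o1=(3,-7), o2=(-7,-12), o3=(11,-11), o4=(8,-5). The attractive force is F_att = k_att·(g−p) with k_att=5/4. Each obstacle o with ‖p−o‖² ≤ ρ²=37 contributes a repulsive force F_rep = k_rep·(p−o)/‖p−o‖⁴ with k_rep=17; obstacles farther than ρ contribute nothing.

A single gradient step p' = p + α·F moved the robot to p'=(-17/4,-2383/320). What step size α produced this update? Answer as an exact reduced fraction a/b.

α = 1/5

F_att = 5/4·(g−p) = 5/4·(11,2) = (13.7500,2.5000)
o1: d²=101 > ρ²=37 → inactive
o2: d²=16 ≤ ρ²=37; F_rep = 17·(0,4)/16² = (0.0000,0.2656)
o3: d²=333 > ρ²=37 → inactive
o4: d²=234 > ρ²=37 → inactive
F = F_att + ΣF_rep = (13.7500,2.7656)
Δp = p'−p = (2.7500,0.5531); α = Δx/Fx = (11/4) / (55/4) = 1/5
check: Δy/Fy = (177/320) / (177/64) = 1/5 ✓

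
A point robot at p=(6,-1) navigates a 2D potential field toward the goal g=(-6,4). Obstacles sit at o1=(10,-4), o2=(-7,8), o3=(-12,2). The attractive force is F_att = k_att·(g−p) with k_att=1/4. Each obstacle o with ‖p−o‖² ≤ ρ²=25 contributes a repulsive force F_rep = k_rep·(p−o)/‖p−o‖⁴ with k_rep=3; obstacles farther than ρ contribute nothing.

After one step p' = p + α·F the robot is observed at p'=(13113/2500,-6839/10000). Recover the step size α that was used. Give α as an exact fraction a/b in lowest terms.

α = 1/4

F_att = 1/4·(g−p) = 1/4·(-12,5) = (-3.0000,1.2500)
o1: d²=25 ≤ ρ²=25; F_rep = 3·(-4,3)/25² = (-0.0192,0.0144)
o2: d²=250 > ρ²=25 → inactive
o3: d²=333 > ρ²=25 → inactive
F = F_att + ΣF_rep = (-3.0192,1.2644)
Δp = p'−p = (-0.7548,0.3161); α = Δx/Fx = (-1887/2500) / (-1887/625) = 1/4
check: Δy/Fy = (3161/10000) / (3161/2500) = 1/4 ✓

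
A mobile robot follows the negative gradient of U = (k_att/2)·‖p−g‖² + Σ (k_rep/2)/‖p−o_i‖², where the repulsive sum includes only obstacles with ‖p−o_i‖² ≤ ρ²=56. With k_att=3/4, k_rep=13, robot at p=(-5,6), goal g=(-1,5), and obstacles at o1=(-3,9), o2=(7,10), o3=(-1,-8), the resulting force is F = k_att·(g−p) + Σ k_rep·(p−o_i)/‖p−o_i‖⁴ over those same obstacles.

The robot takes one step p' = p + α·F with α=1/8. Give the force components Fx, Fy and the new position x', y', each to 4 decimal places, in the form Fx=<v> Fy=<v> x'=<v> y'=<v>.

Fx=2.8462 Fy=-0.9808 x'=-4.6442 y'=5.8774

F_att = 3/4·(g−p) = 3/4·(4,-1) = (3.0000,-0.7500)
o1: d²=13 ≤ ρ²=56; F_rep = 13·(-2,-3)/13² = (-0.1538,-0.2308)
o2: d²=160 > ρ²=56 → inactive
o3: d²=212 > ρ²=56 → inactive
F = F_att + ΣF_rep = (2.8462,-0.9808)
p' = p + 1/8·F = (-4.6442,5.8774)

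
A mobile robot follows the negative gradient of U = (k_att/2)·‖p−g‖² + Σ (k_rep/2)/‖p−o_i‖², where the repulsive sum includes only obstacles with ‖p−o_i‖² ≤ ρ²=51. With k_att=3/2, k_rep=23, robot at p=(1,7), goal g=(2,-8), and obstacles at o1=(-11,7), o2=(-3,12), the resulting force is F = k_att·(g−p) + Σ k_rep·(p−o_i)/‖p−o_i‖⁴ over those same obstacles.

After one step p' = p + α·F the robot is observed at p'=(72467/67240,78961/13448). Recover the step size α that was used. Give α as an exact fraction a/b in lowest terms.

F_att = 3/2·(g−p) = 3/2·(1,-15) = (1.5000,-22.5000)
o1: d²=144 > ρ²=51 → inactive
o2: d²=41 ≤ ρ²=51; F_rep = 23·(4,-5)/41² = (0.0547,-0.0684)
F = F_att + ΣF_rep = (1.5547,-22.5684)
Δp = p'−p = (0.0777,-1.1284); α = Δx/Fx = (5227/67240) / (5227/3362) = 1/20
check: Δy/Fy = (-15175/13448) / (-75875/3362) = 1/20 ✓

α = 1/20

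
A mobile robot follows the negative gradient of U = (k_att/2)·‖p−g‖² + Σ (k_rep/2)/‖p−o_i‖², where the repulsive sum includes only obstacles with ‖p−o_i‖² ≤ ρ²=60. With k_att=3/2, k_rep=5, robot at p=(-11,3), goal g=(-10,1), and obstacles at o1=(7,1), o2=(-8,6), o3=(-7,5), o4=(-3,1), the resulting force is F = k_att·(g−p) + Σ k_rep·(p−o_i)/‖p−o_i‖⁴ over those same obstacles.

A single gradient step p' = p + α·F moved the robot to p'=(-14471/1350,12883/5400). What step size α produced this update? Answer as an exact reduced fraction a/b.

α = 1/5

F_att = 3/2·(g−p) = 3/2·(1,-2) = (1.5000,-3.0000)
o1: d²=328 > ρ²=60 → inactive
o2: d²=18 ≤ ρ²=60; F_rep = 5·(-3,-3)/18² = (-0.0463,-0.0463)
o3: d²=20 ≤ ρ²=60; F_rep = 5·(-4,-2)/20² = (-0.0500,-0.0250)
o4: d²=68 > ρ²=60 → inactive
F = F_att + ΣF_rep = (1.4037,-3.0713)
Δp = p'−p = (0.2807,-0.6143); α = Δx/Fx = (379/1350) / (379/270) = 1/5
check: Δy/Fy = (-3317/5400) / (-3317/1080) = 1/5 ✓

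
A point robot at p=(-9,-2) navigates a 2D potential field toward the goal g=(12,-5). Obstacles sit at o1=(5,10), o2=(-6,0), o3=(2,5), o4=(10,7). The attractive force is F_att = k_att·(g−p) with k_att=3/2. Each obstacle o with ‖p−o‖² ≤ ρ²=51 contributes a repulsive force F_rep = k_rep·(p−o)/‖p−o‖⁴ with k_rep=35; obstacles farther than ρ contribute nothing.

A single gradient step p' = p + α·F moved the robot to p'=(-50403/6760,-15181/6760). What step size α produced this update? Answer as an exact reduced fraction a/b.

α = 1/20

F_att = 3/2·(g−p) = 3/2·(21,-3) = (31.5000,-4.5000)
o1: d²=340 > ρ²=51 → inactive
o2: d²=13 ≤ ρ²=51; F_rep = 35·(-3,-2)/13² = (-0.6213,-0.4142)
o3: d²=170 > ρ²=51 → inactive
o4: d²=442 > ρ²=51 → inactive
F = F_att + ΣF_rep = (30.8787,-4.9142)
Δp = p'−p = (1.5439,-0.2457); α = Δx/Fx = (10437/6760) / (10437/338) = 1/20
check: Δy/Fy = (-1661/6760) / (-1661/338) = 1/20 ✓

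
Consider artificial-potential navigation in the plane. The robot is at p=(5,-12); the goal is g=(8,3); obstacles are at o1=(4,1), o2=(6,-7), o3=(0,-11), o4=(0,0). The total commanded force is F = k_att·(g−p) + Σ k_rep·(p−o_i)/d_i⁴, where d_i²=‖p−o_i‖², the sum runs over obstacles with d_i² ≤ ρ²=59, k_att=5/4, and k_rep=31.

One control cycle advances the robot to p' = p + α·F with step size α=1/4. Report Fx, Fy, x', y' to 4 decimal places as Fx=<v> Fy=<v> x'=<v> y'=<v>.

Fx=3.9334 Fy=18.4749 x'=5.9834 y'=-7.3813

F_att = 5/4·(g−p) = 5/4·(3,15) = (3.7500,18.7500)
o1: d²=170 > ρ²=59 → inactive
o2: d²=26 ≤ ρ²=59; F_rep = 31·(-1,-5)/26² = (-0.0459,-0.2293)
o3: d²=26 ≤ ρ²=59; F_rep = 31·(5,-1)/26² = (0.2293,-0.0459)
o4: d²=169 > ρ²=59 → inactive
F = F_att + ΣF_rep = (3.9334,18.4749)
p' = p + 1/4·F = (5.9834,-7.3813)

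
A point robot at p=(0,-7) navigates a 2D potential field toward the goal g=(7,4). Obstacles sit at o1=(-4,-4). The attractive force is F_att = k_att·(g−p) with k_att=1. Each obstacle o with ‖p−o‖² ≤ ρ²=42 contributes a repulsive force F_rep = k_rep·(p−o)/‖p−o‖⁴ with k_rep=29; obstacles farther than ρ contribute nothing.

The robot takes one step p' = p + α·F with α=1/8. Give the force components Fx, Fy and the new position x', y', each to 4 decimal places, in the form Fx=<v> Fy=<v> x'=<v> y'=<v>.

F_att = 1·(g−p) = 1·(7,11) = (7.0000,11.0000)
o1: d²=25 ≤ ρ²=42; F_rep = 29·(4,-3)/25² = (0.1856,-0.1392)
F = F_att + ΣF_rep = (7.1856,10.8608)
p' = p + 1/8·F = (0.8982,-5.6424)

Fx=7.1856 Fy=10.8608 x'=0.8982 y'=-5.6424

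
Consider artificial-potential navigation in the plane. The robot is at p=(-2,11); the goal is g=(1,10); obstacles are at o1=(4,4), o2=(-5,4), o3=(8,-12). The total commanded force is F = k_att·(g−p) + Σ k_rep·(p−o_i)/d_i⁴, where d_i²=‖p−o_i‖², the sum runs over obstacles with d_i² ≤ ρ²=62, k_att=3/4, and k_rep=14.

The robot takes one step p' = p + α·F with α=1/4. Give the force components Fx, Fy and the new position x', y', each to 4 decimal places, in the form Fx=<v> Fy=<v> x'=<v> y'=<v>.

Fx=2.2625 Fy=-0.7209 x'=-1.4344 y'=10.8198

F_att = 3/4·(g−p) = 3/4·(3,-1) = (2.2500,-0.7500)
o1: d²=85 > ρ²=62 → inactive
o2: d²=58 ≤ ρ²=62; F_rep = 14·(3,7)/58² = (0.0125,0.0291)
o3: d²=629 > ρ²=62 → inactive
F = F_att + ΣF_rep = (2.2625,-0.7209)
p' = p + 1/4·F = (-1.4344,10.8198)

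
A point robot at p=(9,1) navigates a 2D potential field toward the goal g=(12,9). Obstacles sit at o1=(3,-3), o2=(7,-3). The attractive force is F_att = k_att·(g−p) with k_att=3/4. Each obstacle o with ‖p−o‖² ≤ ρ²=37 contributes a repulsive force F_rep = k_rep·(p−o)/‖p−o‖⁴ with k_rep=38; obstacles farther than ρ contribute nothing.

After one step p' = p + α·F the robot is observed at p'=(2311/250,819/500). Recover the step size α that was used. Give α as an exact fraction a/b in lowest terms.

α = 1/10

F_att = 3/4·(g−p) = 3/4·(3,8) = (2.2500,6.0000)
o1: d²=52 > ρ²=37 → inactive
o2: d²=20 ≤ ρ²=37; F_rep = 38·(2,4)/20² = (0.1900,0.3800)
F = F_att + ΣF_rep = (2.4400,6.3800)
Δp = p'−p = (0.2440,0.6380); α = Δx/Fx = (61/250) / (61/25) = 1/10
check: Δy/Fy = (319/500) / (319/50) = 1/10 ✓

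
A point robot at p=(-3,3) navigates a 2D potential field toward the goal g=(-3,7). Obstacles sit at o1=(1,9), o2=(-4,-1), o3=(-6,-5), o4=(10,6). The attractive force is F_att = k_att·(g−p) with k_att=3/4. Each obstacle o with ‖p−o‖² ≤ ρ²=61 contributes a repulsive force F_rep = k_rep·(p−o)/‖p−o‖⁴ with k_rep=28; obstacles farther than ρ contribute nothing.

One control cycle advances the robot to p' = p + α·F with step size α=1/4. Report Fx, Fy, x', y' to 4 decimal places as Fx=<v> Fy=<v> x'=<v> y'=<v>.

F_att = 3/4·(g−p) = 3/4·(0,4) = (0.0000,3.0000)
o1: d²=52 ≤ ρ²=61; F_rep = 28·(-4,-6)/52² = (-0.0414,-0.0621)
o2: d²=17 ≤ ρ²=61; F_rep = 28·(1,4)/17² = (0.0969,0.3875)
o3: d²=73 > ρ²=61 → inactive
o4: d²=178 > ρ²=61 → inactive
F = F_att + ΣF_rep = (0.0555,3.3254)
p' = p + 1/4·F = (-2.9861,3.8314)

Fx=0.0555 Fy=3.3254 x'=-2.9861 y'=3.8314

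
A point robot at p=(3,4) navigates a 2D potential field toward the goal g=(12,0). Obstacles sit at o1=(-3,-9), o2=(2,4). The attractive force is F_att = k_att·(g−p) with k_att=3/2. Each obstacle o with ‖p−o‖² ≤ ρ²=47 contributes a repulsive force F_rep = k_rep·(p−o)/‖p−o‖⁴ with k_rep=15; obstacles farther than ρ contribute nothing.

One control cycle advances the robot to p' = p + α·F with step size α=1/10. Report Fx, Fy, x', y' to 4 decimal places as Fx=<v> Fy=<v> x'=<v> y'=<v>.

F_att = 3/2·(g−p) = 3/2·(9,-4) = (13.5000,-6.0000)
o1: d²=205 > ρ²=47 → inactive
o2: d²=1 ≤ ρ²=47; F_rep = 15·(1,0)/1² = (15.0000,0.0000)
F = F_att + ΣF_rep = (28.5000,-6.0000)
p' = p + 1/10·F = (5.8500,3.4000)

Fx=28.5000 Fy=-6.0000 x'=5.8500 y'=3.4000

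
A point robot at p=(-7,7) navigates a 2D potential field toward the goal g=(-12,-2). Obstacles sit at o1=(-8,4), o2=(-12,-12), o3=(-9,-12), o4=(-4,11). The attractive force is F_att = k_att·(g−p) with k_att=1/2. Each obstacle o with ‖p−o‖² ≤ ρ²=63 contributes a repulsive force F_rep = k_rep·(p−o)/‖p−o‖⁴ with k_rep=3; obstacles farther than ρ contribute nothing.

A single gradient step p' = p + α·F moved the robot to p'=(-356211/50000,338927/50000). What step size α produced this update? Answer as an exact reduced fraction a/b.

F_att = 1/2·(g−p) = 1/2·(-5,-9) = (-2.5000,-4.5000)
o1: d²=10 ≤ ρ²=63; F_rep = 3·(1,3)/10² = (0.0300,0.0900)
o2: d²=386 > ρ²=63 → inactive
o3: d²=365 > ρ²=63 → inactive
o4: d²=25 ≤ ρ²=63; F_rep = 3·(-3,-4)/25² = (-0.0144,-0.0192)
F = F_att + ΣF_rep = (-2.4844,-4.4292)
Δp = p'−p = (-0.1242,-0.2215); α = Δx/Fx = (-6211/50000) / (-6211/2500) = 1/20
check: Δy/Fy = (-11073/50000) / (-11073/2500) = 1/20 ✓

α = 1/20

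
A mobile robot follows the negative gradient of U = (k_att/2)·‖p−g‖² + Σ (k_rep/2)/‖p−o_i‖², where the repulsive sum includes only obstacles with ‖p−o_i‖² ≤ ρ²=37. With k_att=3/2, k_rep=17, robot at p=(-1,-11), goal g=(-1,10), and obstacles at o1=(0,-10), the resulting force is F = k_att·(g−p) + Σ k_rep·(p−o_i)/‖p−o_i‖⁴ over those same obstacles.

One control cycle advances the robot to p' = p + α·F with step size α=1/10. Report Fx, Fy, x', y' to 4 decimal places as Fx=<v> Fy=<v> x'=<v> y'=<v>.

F_att = 3/2·(g−p) = 3/2·(0,21) = (0.0000,31.5000)
o1: d²=2 ≤ ρ²=37; F_rep = 17·(-1,-1)/2² = (-4.2500,-4.2500)
F = F_att + ΣF_rep = (-4.2500,27.2500)
p' = p + 1/10·F = (-1.4250,-8.2750)

Fx=-4.2500 Fy=27.2500 x'=-1.4250 y'=-8.2750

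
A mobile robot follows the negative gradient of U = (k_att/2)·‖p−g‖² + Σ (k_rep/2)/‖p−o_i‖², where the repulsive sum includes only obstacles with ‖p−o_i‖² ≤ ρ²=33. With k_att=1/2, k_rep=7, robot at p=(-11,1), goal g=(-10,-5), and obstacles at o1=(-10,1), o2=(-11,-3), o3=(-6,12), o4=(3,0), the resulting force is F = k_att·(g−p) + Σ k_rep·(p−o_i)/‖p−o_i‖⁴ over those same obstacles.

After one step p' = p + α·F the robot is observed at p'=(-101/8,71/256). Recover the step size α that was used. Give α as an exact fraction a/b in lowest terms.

F_att = 1/2·(g−p) = 1/2·(1,-6) = (0.5000,-3.0000)
o1: d²=1 ≤ ρ²=33; F_rep = 7·(-1,0)/1² = (-7.0000,0.0000)
o2: d²=16 ≤ ρ²=33; F_rep = 7·(0,4)/16² = (0.0000,0.1094)
o3: d²=146 > ρ²=33 → inactive
o4: d²=197 > ρ²=33 → inactive
F = F_att + ΣF_rep = (-6.5000,-2.8906)
Δp = p'−p = (-1.6250,-0.7227); α = Δx/Fx = (-13/8) / (-13/2) = 1/4
check: Δy/Fy = (-185/256) / (-185/64) = 1/4 ✓

α = 1/4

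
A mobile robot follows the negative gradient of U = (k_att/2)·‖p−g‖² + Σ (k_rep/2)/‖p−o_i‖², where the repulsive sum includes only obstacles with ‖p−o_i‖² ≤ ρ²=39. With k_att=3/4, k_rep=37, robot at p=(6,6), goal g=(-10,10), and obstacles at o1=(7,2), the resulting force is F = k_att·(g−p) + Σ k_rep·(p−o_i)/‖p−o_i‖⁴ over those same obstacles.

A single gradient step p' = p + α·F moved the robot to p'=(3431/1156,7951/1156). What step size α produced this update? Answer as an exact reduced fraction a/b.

α = 1/4

F_att = 3/4·(g−p) = 3/4·(-16,4) = (-12.0000,3.0000)
o1: d²=17 ≤ ρ²=39; F_rep = 37·(-1,4)/17² = (-0.1280,0.5121)
F = F_att + ΣF_rep = (-12.1280,3.5121)
Δp = p'−p = (-3.0320,0.8780); α = Δx/Fx = (-3505/1156) / (-3505/289) = 1/4
check: Δy/Fy = (1015/1156) / (1015/289) = 1/4 ✓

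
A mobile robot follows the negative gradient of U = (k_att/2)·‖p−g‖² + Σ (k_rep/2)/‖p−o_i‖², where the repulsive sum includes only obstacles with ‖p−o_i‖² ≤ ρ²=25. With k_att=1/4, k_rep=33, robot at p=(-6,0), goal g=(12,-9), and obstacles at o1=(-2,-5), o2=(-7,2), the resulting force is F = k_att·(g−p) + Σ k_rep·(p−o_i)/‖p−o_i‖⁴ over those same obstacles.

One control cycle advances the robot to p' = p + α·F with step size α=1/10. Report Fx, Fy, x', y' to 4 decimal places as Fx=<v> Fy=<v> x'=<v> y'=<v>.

Fx=5.8200 Fy=-4.8900 x'=-5.4180 y'=-0.4890

F_att = 1/4·(g−p) = 1/4·(18,-9) = (4.5000,-2.2500)
o1: d²=41 > ρ²=25 → inactive
o2: d²=5 ≤ ρ²=25; F_rep = 33·(1,-2)/5² = (1.3200,-2.6400)
F = F_att + ΣF_rep = (5.8200,-4.8900)
p' = p + 1/10·F = (-5.4180,-0.4890)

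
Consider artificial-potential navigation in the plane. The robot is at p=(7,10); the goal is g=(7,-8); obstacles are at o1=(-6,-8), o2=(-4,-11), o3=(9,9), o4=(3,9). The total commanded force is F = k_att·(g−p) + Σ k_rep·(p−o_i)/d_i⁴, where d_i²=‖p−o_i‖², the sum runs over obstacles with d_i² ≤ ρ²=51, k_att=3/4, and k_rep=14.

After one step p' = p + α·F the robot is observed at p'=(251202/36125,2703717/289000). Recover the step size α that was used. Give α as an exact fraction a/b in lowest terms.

F_att = 3/4·(g−p) = 3/4·(0,-18) = (0.0000,-13.5000)
o1: d²=493 > ρ²=51 → inactive
o2: d²=562 > ρ²=51 → inactive
o3: d²=5 ≤ ρ²=51; F_rep = 14·(-2,1)/5² = (-1.1200,0.5600)
o4: d²=17 ≤ ρ²=51; F_rep = 14·(4,1)/17² = (0.1938,0.0484)
F = F_att + ΣF_rep = (-0.9262,-12.8916)
Δp = p'−p = (-0.0463,-0.6446); α = Δx/Fx = (-1673/36125) / (-6692/7225) = 1/20
check: Δy/Fy = (-186283/289000) / (-186283/14450) = 1/20 ✓

α = 1/20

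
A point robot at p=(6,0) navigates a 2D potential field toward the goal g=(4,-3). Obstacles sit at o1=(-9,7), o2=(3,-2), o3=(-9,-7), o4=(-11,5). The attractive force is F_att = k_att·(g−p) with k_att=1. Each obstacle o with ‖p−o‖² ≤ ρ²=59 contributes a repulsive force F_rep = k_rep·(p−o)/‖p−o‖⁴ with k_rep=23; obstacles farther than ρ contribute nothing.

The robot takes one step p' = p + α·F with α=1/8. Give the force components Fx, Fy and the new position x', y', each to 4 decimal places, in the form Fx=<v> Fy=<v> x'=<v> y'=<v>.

Fx=-1.5917 Fy=-2.7278 x'=5.8010 y'=-0.3410

F_att = 1·(g−p) = 1·(-2,-3) = (-2.0000,-3.0000)
o1: d²=274 > ρ²=59 → inactive
o2: d²=13 ≤ ρ²=59; F_rep = 23·(3,2)/13² = (0.4083,0.2722)
o3: d²=274 > ρ²=59 → inactive
o4: d²=314 > ρ²=59 → inactive
F = F_att + ΣF_rep = (-1.5917,-2.7278)
p' = p + 1/8·F = (5.8010,-0.3410)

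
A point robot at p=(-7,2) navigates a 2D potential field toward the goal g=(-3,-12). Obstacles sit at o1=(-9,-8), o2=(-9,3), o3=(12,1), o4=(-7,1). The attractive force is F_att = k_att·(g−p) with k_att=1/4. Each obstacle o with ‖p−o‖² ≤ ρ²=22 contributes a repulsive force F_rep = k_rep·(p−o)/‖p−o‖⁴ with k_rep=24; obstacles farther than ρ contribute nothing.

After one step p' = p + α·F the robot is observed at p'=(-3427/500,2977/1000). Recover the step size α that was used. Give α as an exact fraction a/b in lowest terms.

F_att = 1/4·(g−p) = 1/4·(4,-14) = (1.0000,-3.5000)
o1: d²=104 > ρ²=22 → inactive
o2: d²=5 ≤ ρ²=22; F_rep = 24·(2,-1)/5² = (1.9200,-0.9600)
o3: d²=362 > ρ²=22 → inactive
o4: d²=1 ≤ ρ²=22; F_rep = 24·(0,1)/1² = (0.0000,24.0000)
F = F_att + ΣF_rep = (2.9200,19.5400)
Δp = p'−p = (0.1460,0.9770); α = Δx/Fx = (73/500) / (73/25) = 1/20
check: Δy/Fy = (977/1000) / (977/50) = 1/20 ✓

α = 1/20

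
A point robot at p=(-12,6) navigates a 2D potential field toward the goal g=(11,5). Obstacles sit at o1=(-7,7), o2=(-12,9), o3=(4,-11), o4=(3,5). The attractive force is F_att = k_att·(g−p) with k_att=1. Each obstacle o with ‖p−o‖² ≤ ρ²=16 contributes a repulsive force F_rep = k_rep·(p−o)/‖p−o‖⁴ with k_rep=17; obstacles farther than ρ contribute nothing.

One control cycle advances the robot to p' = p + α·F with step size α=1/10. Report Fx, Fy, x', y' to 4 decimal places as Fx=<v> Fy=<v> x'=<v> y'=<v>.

F_att = 1·(g−p) = 1·(23,-1) = (23.0000,-1.0000)
o1: d²=26 > ρ²=16 → inactive
o2: d²=9 ≤ ρ²=16; F_rep = 17·(0,-3)/9² = (0.0000,-0.6296)
o3: d²=545 > ρ²=16 → inactive
o4: d²=226 > ρ²=16 → inactive
F = F_att + ΣF_rep = (23.0000,-1.6296)
p' = p + 1/10·F = (-9.7000,5.8370)

Fx=23.0000 Fy=-1.6296 x'=-9.7000 y'=5.8370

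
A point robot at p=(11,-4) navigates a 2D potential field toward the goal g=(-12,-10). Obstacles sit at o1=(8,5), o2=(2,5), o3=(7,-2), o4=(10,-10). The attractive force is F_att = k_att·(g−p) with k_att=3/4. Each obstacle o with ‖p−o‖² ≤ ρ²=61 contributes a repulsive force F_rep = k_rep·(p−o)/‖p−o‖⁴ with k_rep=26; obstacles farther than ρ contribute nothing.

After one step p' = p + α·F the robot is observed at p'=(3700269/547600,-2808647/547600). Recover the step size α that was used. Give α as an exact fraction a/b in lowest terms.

F_att = 3/4·(g−p) = 3/4·(-23,-6) = (-17.2500,-4.5000)
o1: d²=90 > ρ²=61 → inactive
o2: d²=162 > ρ²=61 → inactive
o3: d²=20 ≤ ρ²=61; F_rep = 26·(4,-2)/20² = (0.2600,-0.1300)
o4: d²=37 ≤ ρ²=61; F_rep = 26·(1,6)/37² = (0.0190,0.1140)
F = F_att + ΣF_rep = (-16.9710,-4.5160)
Δp = p'−p = (-4.2428,-1.1290); α = Δx/Fx = (-2323331/547600) / (-2323331/136900) = 1/4
check: Δy/Fy = (-618247/547600) / (-618247/136900) = 1/4 ✓

α = 1/4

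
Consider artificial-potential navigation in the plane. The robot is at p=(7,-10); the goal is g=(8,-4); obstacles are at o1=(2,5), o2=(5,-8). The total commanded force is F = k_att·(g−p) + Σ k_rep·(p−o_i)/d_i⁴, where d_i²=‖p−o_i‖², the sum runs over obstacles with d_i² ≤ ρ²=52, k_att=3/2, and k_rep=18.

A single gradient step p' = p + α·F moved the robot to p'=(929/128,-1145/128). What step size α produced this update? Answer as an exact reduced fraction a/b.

F_att = 3/2·(g−p) = 3/2·(1,6) = (1.5000,9.0000)
o1: d²=250 > ρ²=52 → inactive
o2: d²=8 ≤ ρ²=52; F_rep = 18·(2,-2)/8² = (0.5625,-0.5625)
F = F_att + ΣF_rep = (2.0625,8.4375)
Δp = p'−p = (0.2578,1.0547); α = Δx/Fx = (33/128) / (33/16) = 1/8
check: Δy/Fy = (135/128) / (135/16) = 1/8 ✓

α = 1/8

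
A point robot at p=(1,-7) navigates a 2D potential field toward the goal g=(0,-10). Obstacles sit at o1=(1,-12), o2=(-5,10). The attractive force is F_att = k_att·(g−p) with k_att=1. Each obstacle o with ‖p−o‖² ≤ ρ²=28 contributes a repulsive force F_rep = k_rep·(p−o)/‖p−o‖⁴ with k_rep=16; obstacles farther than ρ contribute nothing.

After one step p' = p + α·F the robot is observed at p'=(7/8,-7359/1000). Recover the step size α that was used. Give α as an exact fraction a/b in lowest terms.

α = 1/8

F_att = 1·(g−p) = 1·(-1,-3) = (-1.0000,-3.0000)
o1: d²=25 ≤ ρ²=28; F_rep = 16·(0,5)/25² = (0.0000,0.1280)
o2: d²=325 > ρ²=28 → inactive
F = F_att + ΣF_rep = (-1.0000,-2.8720)
Δp = p'−p = (-0.1250,-0.3590); α = Δx/Fx = (-1/8) / (-1) = 1/8
check: Δy/Fy = (-359/1000) / (-359/125) = 1/8 ✓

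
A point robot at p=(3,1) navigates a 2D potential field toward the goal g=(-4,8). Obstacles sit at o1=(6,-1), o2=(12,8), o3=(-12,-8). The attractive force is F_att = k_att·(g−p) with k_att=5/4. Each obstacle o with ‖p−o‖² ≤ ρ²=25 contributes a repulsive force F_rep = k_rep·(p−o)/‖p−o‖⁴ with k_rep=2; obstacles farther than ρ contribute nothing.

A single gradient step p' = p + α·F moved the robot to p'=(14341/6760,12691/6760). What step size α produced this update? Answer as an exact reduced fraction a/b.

F_att = 5/4·(g−p) = 5/4·(-7,7) = (-8.7500,8.7500)
o1: d²=13 ≤ ρ²=25; F_rep = 2·(-3,2)/13² = (-0.0355,0.0237)
o2: d²=130 > ρ²=25 → inactive
o3: d²=306 > ρ²=25 → inactive
F = F_att + ΣF_rep = (-8.7855,8.7737)
Δp = p'−p = (-0.8786,0.8774); α = Δx/Fx = (-5939/6760) / (-5939/676) = 1/10
check: Δy/Fy = (5931/6760) / (5931/676) = 1/10 ✓

α = 1/10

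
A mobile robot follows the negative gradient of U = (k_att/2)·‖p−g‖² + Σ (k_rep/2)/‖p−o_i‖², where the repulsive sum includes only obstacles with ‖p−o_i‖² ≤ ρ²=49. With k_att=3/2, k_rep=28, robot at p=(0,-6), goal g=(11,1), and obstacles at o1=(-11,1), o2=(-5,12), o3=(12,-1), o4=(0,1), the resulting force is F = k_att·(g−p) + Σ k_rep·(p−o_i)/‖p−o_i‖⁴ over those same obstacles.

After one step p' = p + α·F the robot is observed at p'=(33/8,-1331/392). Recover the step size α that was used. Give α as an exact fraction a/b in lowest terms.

α = 1/4

F_att = 3/2·(g−p) = 3/2·(11,7) = (16.5000,10.5000)
o1: d²=170 > ρ²=49 → inactive
o2: d²=349 > ρ²=49 → inactive
o3: d²=169 > ρ²=49 → inactive
o4: d²=49 ≤ ρ²=49; F_rep = 28·(0,-7)/49² = (0.0000,-0.0816)
F = F_att + ΣF_rep = (16.5000,10.4184)
Δp = p'−p = (4.1250,2.6046); α = Δx/Fx = (33/8) / (33/2) = 1/4
check: Δy/Fy = (1021/392) / (1021/98) = 1/4 ✓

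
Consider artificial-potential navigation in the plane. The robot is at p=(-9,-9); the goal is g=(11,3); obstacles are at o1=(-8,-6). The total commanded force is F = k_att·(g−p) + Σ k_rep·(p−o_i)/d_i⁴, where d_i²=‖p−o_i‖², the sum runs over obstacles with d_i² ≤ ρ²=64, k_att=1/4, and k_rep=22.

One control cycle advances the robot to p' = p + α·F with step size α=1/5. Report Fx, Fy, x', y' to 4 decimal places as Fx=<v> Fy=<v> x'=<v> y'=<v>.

F_att = 1/4·(g−p) = 1/4·(20,12) = (5.0000,3.0000)
o1: d²=10 ≤ ρ²=64; F_rep = 22·(-1,-3)/10² = (-0.2200,-0.6600)
F = F_att + ΣF_rep = (4.7800,2.3400)
p' = p + 1/5·F = (-8.0440,-8.5320)

Fx=4.7800 Fy=2.3400 x'=-8.0440 y'=-8.5320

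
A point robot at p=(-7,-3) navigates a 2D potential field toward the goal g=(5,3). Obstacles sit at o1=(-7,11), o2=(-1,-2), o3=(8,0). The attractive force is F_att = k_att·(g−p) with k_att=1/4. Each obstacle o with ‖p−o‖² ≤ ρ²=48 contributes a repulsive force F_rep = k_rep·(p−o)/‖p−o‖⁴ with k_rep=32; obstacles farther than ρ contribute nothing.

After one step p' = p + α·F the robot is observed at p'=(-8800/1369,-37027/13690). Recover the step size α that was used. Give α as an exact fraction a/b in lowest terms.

F_att = 1/4·(g−p) = 1/4·(12,6) = (3.0000,1.5000)
o1: d²=196 > ρ²=48 → inactive
o2: d²=37 ≤ ρ²=48; F_rep = 32·(-6,-1)/37² = (-0.1402,-0.0234)
o3: d²=234 > ρ²=48 → inactive
F = F_att + ΣF_rep = (2.8598,1.4766)
Δp = p'−p = (0.5720,0.2953); α = Δx/Fx = (783/1369) / (3915/1369) = 1/5
check: Δy/Fy = (4043/13690) / (4043/2738) = 1/5 ✓

α = 1/5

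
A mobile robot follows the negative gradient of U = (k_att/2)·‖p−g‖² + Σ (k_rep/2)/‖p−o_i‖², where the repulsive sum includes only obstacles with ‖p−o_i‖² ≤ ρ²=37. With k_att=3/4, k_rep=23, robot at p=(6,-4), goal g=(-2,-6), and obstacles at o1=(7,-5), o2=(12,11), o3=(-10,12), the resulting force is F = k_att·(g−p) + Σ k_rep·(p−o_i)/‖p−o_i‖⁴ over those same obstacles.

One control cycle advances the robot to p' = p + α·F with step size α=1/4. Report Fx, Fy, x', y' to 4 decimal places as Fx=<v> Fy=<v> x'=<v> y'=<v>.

F_att = 3/4·(g−p) = 3/4·(-8,-2) = (-6.0000,-1.5000)
o1: d²=2 ≤ ρ²=37; F_rep = 23·(-1,1)/2² = (-5.7500,5.7500)
o2: d²=261 > ρ²=37 → inactive
o3: d²=512 > ρ²=37 → inactive
F = F_att + ΣF_rep = (-11.7500,4.2500)
p' = p + 1/4·F = (3.0625,-2.9375)

Fx=-11.7500 Fy=4.2500 x'=3.0625 y'=-2.9375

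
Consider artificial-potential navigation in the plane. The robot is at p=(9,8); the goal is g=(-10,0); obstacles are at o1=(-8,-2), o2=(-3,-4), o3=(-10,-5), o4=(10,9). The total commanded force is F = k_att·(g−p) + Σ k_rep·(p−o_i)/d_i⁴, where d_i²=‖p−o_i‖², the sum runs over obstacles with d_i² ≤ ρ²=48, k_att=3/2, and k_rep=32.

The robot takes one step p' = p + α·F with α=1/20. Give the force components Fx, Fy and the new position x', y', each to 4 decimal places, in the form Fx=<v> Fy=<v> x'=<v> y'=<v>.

Fx=-36.5000 Fy=-20.0000 x'=7.1750 y'=7.0000

F_att = 3/2·(g−p) = 3/2·(-19,-8) = (-28.5000,-12.0000)
o1: d²=389 > ρ²=48 → inactive
o2: d²=288 > ρ²=48 → inactive
o3: d²=530 > ρ²=48 → inactive
o4: d²=2 ≤ ρ²=48; F_rep = 32·(-1,-1)/2² = (-8.0000,-8.0000)
F = F_att + ΣF_rep = (-36.5000,-20.0000)
p' = p + 1/20·F = (7.1750,7.0000)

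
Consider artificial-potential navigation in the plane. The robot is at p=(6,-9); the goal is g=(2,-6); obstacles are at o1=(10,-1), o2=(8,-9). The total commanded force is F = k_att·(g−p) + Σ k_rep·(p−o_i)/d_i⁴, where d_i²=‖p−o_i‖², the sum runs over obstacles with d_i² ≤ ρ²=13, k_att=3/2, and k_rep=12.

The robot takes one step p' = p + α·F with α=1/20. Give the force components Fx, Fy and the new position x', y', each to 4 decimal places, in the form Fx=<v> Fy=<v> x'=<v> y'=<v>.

F_att = 3/2·(g−p) = 3/2·(-4,3) = (-6.0000,4.5000)
o1: d²=80 > ρ²=13 → inactive
o2: d²=4 ≤ ρ²=13; F_rep = 12·(-2,0)/4² = (-1.5000,0.0000)
F = F_att + ΣF_rep = (-7.5000,4.5000)
p' = p + 1/20·F = (5.6250,-8.7750)

Fx=-7.5000 Fy=4.5000 x'=5.6250 y'=-8.7750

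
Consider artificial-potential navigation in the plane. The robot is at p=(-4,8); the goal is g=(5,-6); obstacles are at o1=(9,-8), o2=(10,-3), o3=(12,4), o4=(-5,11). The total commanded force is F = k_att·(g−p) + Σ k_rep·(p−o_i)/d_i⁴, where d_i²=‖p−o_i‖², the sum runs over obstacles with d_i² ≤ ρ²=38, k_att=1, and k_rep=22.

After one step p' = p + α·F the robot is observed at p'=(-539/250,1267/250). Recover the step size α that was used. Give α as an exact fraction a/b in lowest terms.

F_att = 1·(g−p) = 1·(9,-14) = (9.0000,-14.0000)
o1: d²=425 > ρ²=38 → inactive
o2: d²=317 > ρ²=38 → inactive
o3: d²=272 > ρ²=38 → inactive
o4: d²=10 ≤ ρ²=38; F_rep = 22·(1,-3)/10² = (0.2200,-0.6600)
F = F_att + ΣF_rep = (9.2200,-14.6600)
Δp = p'−p = (1.8440,-2.9320); α = Δx/Fx = (461/250) / (461/50) = 1/5
check: Δy/Fy = (-733/250) / (-733/50) = 1/5 ✓

α = 1/5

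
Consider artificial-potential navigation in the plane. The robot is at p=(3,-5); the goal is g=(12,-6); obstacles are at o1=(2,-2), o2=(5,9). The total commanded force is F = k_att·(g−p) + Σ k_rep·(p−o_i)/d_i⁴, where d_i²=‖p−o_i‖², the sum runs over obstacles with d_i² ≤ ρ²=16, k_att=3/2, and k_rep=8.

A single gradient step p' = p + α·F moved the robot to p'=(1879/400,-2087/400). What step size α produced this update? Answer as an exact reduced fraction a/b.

α = 1/8

F_att = 3/2·(g−p) = 3/2·(9,-1) = (13.5000,-1.5000)
o1: d²=10 ≤ ρ²=16; F_rep = 8·(1,-3)/10² = (0.0800,-0.2400)
o2: d²=200 > ρ²=16 → inactive
F = F_att + ΣF_rep = (13.5800,-1.7400)
Δp = p'−p = (1.6975,-0.2175); α = Δx/Fx = (679/400) / (679/50) = 1/8
check: Δy/Fy = (-87/400) / (-87/50) = 1/8 ✓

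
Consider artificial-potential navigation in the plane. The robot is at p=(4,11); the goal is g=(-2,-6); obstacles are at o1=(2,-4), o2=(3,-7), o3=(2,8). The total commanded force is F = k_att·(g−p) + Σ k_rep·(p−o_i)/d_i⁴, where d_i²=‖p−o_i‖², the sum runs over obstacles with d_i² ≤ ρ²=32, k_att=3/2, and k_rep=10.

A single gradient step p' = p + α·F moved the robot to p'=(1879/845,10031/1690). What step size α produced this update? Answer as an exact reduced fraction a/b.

F_att = 3/2·(g−p) = 3/2·(-6,-17) = (-9.0000,-25.5000)
o1: d²=229 > ρ²=32 → inactive
o2: d²=325 > ρ²=32 → inactive
o3: d²=13 ≤ ρ²=32; F_rep = 10·(2,3)/13² = (0.1183,0.1775)
F = F_att + ΣF_rep = (-8.8817,-25.3225)
Δp = p'−p = (-1.7763,-5.0645); α = Δx/Fx = (-1501/845) / (-1501/169) = 1/5
check: Δy/Fy = (-8559/1690) / (-8559/338) = 1/5 ✓

α = 1/5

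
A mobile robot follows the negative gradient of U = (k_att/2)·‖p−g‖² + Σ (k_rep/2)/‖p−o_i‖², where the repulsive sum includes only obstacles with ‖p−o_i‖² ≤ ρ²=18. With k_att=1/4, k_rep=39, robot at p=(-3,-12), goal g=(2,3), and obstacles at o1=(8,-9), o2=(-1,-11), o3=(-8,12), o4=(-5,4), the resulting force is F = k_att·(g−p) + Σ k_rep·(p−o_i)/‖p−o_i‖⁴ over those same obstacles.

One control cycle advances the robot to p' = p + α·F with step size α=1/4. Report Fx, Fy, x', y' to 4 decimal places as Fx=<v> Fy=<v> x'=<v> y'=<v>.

Fx=-1.8700 Fy=2.1900 x'=-3.4675 y'=-11.4525

F_att = 1/4·(g−p) = 1/4·(5,15) = (1.2500,3.7500)
o1: d²=130 > ρ²=18 → inactive
o2: d²=5 ≤ ρ²=18; F_rep = 39·(-2,-1)/5² = (-3.1200,-1.5600)
o3: d²=601 > ρ²=18 → inactive
o4: d²=260 > ρ²=18 → inactive
F = F_att + ΣF_rep = (-1.8700,2.1900)
p' = p + 1/4·F = (-3.4675,-11.4525)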